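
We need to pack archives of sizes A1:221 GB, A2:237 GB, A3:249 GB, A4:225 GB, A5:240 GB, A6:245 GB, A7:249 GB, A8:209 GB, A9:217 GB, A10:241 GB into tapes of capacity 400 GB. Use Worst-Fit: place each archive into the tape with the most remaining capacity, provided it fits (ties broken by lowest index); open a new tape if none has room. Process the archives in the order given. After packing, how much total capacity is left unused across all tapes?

Put A1 (221 GB) in tape 1; 179 GB remain.
Put A2 (237 GB) in tape 2; 163 GB remain.
Put A3 (249 GB) in tape 3; 151 GB remain.
Put A4 (225 GB) in tape 4; 175 GB remain.
Put A5 (240 GB) in tape 5; 160 GB remain.
Put A6 (245 GB) in tape 6; 155 GB remain.
Put A7 (249 GB) in tape 7; 151 GB remain.
Put A8 (209 GB) in tape 8; 191 GB remain.
Put A9 (217 GB) in tape 9; 183 GB remain.
Put A10 (241 GB) in tape 10; 159 GB remain.
10 tapes × 400 GB = 4000 GB; used 2333 GB; unused 1667 GB.

1667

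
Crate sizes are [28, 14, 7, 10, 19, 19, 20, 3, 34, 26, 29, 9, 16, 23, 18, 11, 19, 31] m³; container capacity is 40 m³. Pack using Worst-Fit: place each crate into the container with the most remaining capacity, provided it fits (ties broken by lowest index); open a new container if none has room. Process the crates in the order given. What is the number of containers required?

11 containers

28 m³ → container 1 (remaining 12 m³)
14 m³ → container 2 (remaining 26 m³)
7 m³ → container 2 (remaining 19 m³)
10 m³ → container 2 (remaining 9 m³)
19 m³ → container 3 (remaining 21 m³)
19 m³ → container 3 (remaining 2 m³)
20 m³ → container 4 (remaining 20 m³)
3 m³ → container 4 (remaining 17 m³)
34 m³ → container 5 (remaining 6 m³)
26 m³ → container 6 (remaining 14 m³)
29 m³ → container 7 (remaining 11 m³)
9 m³ → container 4 (remaining 8 m³)
16 m³ → container 8 (remaining 24 m³)
23 m³ → container 8 (remaining 1 m³)
18 m³ → container 9 (remaining 22 m³)
11 m³ → container 9 (remaining 11 m³)
19 m³ → container 10 (remaining 21 m³)
31 m³ → container 11 (remaining 9 m³)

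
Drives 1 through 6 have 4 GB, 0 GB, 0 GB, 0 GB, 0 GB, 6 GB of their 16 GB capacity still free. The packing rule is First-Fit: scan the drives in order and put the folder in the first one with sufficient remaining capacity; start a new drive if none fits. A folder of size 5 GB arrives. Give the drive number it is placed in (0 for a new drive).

6

Drives with room: drive 6 (6 GB).
The first with room is drive 6.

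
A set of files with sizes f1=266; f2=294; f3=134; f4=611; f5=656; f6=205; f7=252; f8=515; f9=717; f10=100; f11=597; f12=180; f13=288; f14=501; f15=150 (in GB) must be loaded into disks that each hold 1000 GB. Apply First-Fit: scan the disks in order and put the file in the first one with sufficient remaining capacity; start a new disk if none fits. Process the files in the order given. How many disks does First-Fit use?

Put f1 (266 GB) in disk 1; 734 GB remain.
Put f2 (294 GB) in disk 1; 440 GB remain.
Put f3 (134 GB) in disk 1; 306 GB remain.
Put f4 (611 GB) in disk 2; 389 GB remain.
Put f5 (656 GB) in disk 3; 344 GB remain.
Put f6 (205 GB) in disk 1; 101 GB remain.
Put f7 (252 GB) in disk 2; 137 GB remain.
Put f8 (515 GB) in disk 4; 485 GB remain.
Put f9 (717 GB) in disk 5; 283 GB remain.
Put f10 (100 GB) in disk 1; 1 GB remain.
Put f11 (597 GB) in disk 6; 403 GB remain.
Put f12 (180 GB) in disk 3; 164 GB remain.
Put f13 (288 GB) in disk 4; 197 GB remain.
Put f14 (501 GB) in disk 7; 499 GB remain.
Put f15 (150 GB) in disk 3; 14 GB remain.

7 disks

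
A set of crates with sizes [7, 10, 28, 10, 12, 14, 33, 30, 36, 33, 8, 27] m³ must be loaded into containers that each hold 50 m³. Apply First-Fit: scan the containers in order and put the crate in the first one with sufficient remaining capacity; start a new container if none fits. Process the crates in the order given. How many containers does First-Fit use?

7

container 1: place 7 m³, 43 m³ left
container 1: place 10 m³, 33 m³ left
container 1: place 28 m³, 5 m³ left
container 2: place 10 m³, 40 m³ left
container 2: place 12 m³, 28 m³ left
container 2: place 14 m³, 14 m³ left
container 3: place 33 m³, 17 m³ left
container 4: place 30 m³, 20 m³ left
container 5: place 36 m³, 14 m³ left
container 6: place 33 m³, 17 m³ left
container 2: place 8 m³, 6 m³ left
container 7: place 27 m³, 23 m³ left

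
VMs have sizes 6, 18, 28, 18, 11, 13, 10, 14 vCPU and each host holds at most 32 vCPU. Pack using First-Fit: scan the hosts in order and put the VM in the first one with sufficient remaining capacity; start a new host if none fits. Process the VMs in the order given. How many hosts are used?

5 hosts

6 vCPU → host 1 (remaining 26 vCPU)
18 vCPU → host 1 (remaining 8 vCPU)
28 vCPU → host 2 (remaining 4 vCPU)
18 vCPU → host 3 (remaining 14 vCPU)
11 vCPU → host 3 (remaining 3 vCPU)
13 vCPU → host 4 (remaining 19 vCPU)
10 vCPU → host 4 (remaining 9 vCPU)
14 vCPU → host 5 (remaining 18 vCPU)
Final hosts: [6,18] [28] [18,11] [13,10] [14].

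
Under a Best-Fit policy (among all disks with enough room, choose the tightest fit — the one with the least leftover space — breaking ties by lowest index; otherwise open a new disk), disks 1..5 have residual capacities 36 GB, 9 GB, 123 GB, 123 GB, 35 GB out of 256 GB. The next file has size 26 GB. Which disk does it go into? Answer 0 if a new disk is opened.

Disks with room: disk 1 (36 GB), disk 3 (123 GB), disk 4 (123 GB), disk 5 (35 GB).
Tightest fit is disk 5 with 35 GB free.

5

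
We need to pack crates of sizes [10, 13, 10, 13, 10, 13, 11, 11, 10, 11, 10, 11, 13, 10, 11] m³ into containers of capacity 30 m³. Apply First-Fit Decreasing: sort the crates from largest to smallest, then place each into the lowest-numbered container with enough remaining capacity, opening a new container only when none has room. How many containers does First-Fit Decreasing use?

7

Sorted descending: 13, 13, 13, 13, 11, 11, 11, 11, 11, 10, 10, 10, 10, 10, 10.
13 m³ → container 1 (remaining 17 m³)
13 m³ → container 1 (remaining 4 m³)
13 m³ → container 2 (remaining 17 m³)
13 m³ → container 2 (remaining 4 m³)
11 m³ → container 3 (remaining 19 m³)
11 m³ → container 3 (remaining 8 m³)
11 m³ → container 4 (remaining 19 m³)
11 m³ → container 4 (remaining 8 m³)
11 m³ → container 5 (remaining 19 m³)
10 m³ → container 5 (remaining 9 m³)
10 m³ → container 6 (remaining 20 m³)
10 m³ → container 6 (remaining 10 m³)
10 m³ → container 6 (remaining 0 m³)
10 m³ → container 7 (remaining 20 m³)
10 m³ → container 7 (remaining 10 m³)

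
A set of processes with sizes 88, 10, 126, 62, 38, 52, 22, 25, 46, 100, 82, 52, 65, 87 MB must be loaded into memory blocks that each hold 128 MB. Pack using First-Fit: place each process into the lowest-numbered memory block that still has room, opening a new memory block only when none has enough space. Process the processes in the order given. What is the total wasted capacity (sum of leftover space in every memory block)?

169

Put 88 MB in memory block 1; 40 MB remain.
Put 10 MB in memory block 1; 30 MB remain.
Put 126 MB in memory block 2; 2 MB remain.
Put 62 MB in memory block 3; 66 MB remain.
Put 38 MB in memory block 3; 28 MB remain.
Put 52 MB in memory block 4; 76 MB remain.
Put 22 MB in memory block 1; 8 MB remain.
Put 25 MB in memory block 3; 3 MB remain.
Put 46 MB in memory block 4; 30 MB remain.
Put 100 MB in memory block 5; 28 MB remain.
Put 82 MB in memory block 6; 46 MB remain.
Put 52 MB in memory block 7; 76 MB remain.
Put 65 MB in memory block 7; 11 MB remain.
Put 87 MB in memory block 8; 41 MB remain.
8 memory blocks × 128 MB = 1024 MB; used 855 MB; unused 169 MB.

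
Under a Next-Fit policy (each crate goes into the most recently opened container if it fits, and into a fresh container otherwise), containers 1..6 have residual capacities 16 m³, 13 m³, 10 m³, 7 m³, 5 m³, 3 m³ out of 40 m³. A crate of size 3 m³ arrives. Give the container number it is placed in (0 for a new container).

Next-Fit only looks at container 6, which has 3 m³ free.
3 m³ fits there.

6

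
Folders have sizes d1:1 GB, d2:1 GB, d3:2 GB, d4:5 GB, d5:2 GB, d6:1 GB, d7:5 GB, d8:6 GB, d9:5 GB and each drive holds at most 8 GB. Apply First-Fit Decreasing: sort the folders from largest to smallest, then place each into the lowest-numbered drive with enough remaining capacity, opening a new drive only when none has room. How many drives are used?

4 drives

Sorted descending: 6, 5, 5, 5, 2, 2, 1, 1, 1.
drive 1: place 6 GB, 2 GB left
drive 2: place 5 GB, 3 GB left
drive 3: place 5 GB, 3 GB left
drive 4: place 5 GB, 3 GB left
drive 1: place 2 GB, 0 GB left
drive 2: place 2 GB, 1 GB left
drive 2: place 1 GB, 0 GB left
drive 3: place 1 GB, 2 GB left
drive 3: place 1 GB, 1 GB left
Final drives: [6,2] [5,2,1] [5,1,1] [5].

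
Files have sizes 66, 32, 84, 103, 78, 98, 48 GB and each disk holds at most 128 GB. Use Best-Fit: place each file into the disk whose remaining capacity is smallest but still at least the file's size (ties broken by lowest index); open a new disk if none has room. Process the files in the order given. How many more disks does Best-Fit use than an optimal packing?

0

Best-Fit: [66,32] [84] [103] [78,48] [98] → 5 disks.
5 files exceed 64 GB (half the capacity), and no two of those can share a disk, so at least 5 disks are needed.
So 5 is already optimal.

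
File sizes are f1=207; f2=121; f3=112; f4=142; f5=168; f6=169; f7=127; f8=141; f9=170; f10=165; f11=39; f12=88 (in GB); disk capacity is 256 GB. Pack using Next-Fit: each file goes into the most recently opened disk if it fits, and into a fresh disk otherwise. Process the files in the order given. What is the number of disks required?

f1 (207 GB) → disk 1 (remaining 49 GB)
f2 (121 GB) → disk 2 (remaining 135 GB)
f3 (112 GB) → disk 2 (remaining 23 GB)
f4 (142 GB) → disk 3 (remaining 114 GB)
f5 (168 GB) → disk 4 (remaining 88 GB)
f6 (169 GB) → disk 5 (remaining 87 GB)
f7 (127 GB) → disk 6 (remaining 129 GB)
f8 (141 GB) → disk 7 (remaining 115 GB)
f9 (170 GB) → disk 8 (remaining 86 GB)
f10 (165 GB) → disk 9 (remaining 91 GB)
f11 (39 GB) → disk 9 (remaining 52 GB)
f12 (88 GB) → disk 10 (remaining 168 GB)

10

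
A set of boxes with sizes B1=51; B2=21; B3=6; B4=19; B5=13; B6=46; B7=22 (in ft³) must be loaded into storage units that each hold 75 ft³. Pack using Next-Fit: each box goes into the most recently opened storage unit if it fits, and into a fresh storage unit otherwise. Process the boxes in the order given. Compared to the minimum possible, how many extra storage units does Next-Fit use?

0

Next-Fit: [51,21] [6,19,13] [46,22] → 3 storage units.
Total size 178 ft³; any packing needs at least ⌈178/75⌉ = 3 storage units.
So 3 is already optimal.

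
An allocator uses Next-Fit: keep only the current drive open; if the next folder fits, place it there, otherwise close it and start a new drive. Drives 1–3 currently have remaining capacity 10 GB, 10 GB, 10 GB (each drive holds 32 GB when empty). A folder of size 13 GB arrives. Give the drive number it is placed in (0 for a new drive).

Next-Fit only looks at drive 3, which has 10 GB free.
13 GB does not fit, so a new drive is opened.

0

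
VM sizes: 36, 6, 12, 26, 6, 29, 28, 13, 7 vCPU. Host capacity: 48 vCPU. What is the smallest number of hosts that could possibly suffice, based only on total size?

4

Total size = 36 + 6 + 12 + 26 + 6 + 29 + 28 + 13 + 7 = 163 vCPU.
⌈163 / 48⌉ = 4.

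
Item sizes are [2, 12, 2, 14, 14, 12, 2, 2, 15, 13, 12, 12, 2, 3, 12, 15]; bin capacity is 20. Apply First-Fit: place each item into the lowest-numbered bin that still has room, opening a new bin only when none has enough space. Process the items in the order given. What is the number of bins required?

10 bins

Put 2 in bin 1; 18 remain.
Put 12 in bin 1; 6 remain.
Put 2 in bin 1; 4 remain.
Put 14 in bin 2; 6 remain.
Put 14 in bin 3; 6 remain.
Put 12 in bin 4; 8 remain.
Put 2 in bin 1; 2 remain.
Put 2 in bin 1; 0 remain.
Put 15 in bin 5; 5 remain.
Put 13 in bin 6; 7 remain.
Put 12 in bin 7; 8 remain.
Put 12 in bin 8; 8 remain.
Put 2 in bin 2; 4 remain.
Put 3 in bin 2; 1 remain.
Put 12 in bin 9; 8 remain.
Put 15 in bin 10; 5 remain.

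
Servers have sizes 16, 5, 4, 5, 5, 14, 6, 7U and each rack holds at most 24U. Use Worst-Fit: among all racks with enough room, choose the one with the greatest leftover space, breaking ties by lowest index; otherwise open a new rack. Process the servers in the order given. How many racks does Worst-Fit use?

rack 1: place 16U, 8U left
rack 1: place 5U, 3U left
rack 2: place 4U, 20U left
rack 2: place 5U, 15U left
rack 2: place 5U, 10U left
rack 3: place 14U, 10U left
rack 2: place 6U, 4U left
rack 3: place 7U, 3U left
Final racks: [16,5] [4,5,5,6] [14,7].

3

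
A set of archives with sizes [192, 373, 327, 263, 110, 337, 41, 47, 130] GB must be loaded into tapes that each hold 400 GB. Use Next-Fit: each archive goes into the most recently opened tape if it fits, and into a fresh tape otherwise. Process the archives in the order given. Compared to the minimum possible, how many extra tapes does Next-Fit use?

Next-Fit: [192] [373] [327] [263,110] [337,41] [47,130] → 6 tapes.
Total size 1820 GB; any packing needs at least ⌈1820/400⌉ = 5 tapes.
An optimal packing achieves that bound: [373] [337,47] [327,41] [263,130] [192,110] → 5 tapes.
Excess: 6 − 5 = 1.

1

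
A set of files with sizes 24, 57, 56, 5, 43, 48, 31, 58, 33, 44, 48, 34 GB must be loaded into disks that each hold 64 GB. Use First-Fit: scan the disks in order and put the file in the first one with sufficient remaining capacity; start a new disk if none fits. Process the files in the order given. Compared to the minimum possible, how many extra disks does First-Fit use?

First-Fit: [24,5,31] [57] [56] [43] [48] [58] [33] [44] [48] [34] → 10 disks.
9 files exceed 32 GB (half the capacity), and no two of those can share a disk, so at least 9 disks are needed.
An optimal packing achieves that bound: [58,5] [57] [56] [48] [48] [44] [43] [34,24] [33,31] → 9 disks.
Excess: 10 − 9 = 1.

1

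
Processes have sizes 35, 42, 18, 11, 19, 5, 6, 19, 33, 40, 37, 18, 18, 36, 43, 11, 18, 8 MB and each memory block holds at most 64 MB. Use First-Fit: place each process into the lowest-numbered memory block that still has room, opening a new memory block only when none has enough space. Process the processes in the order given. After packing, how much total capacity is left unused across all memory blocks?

31

memory block 1: place 35 MB, 29 MB left
memory block 2: place 42 MB, 22 MB left
memory block 1: place 18 MB, 11 MB left
memory block 1: place 11 MB, 0 MB left
memory block 2: place 19 MB, 3 MB left
memory block 3: place 5 MB, 59 MB left
memory block 3: place 6 MB, 53 MB left
memory block 3: place 19 MB, 34 MB left
memory block 3: place 33 MB, 1 MB left
memory block 4: place 40 MB, 24 MB left
memory block 5: place 37 MB, 27 MB left
memory block 4: place 18 MB, 6 MB left
memory block 5: place 18 MB, 9 MB left
memory block 6: place 36 MB, 28 MB left
memory block 7: place 43 MB, 21 MB left
memory block 6: place 11 MB, 17 MB left
memory block 7: place 18 MB, 3 MB left
memory block 5: place 8 MB, 1 MB left
7 memory blocks × 64 MB = 448 MB; used 417 MB; unused 31 MB.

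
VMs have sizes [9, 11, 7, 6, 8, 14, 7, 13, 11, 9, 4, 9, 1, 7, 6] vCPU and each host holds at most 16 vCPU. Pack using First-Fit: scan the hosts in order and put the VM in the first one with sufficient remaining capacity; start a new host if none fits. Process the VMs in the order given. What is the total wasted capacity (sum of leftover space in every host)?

22

9 vCPU → host 1 (remaining 7 vCPU)
11 vCPU → host 2 (remaining 5 vCPU)
7 vCPU → host 1 (remaining 0 vCPU)
6 vCPU → host 3 (remaining 10 vCPU)
8 vCPU → host 3 (remaining 2 vCPU)
14 vCPU → host 4 (remaining 2 vCPU)
7 vCPU → host 5 (remaining 9 vCPU)
13 vCPU → host 6 (remaining 3 vCPU)
11 vCPU → host 7 (remaining 5 vCPU)
9 vCPU → host 5 (remaining 0 vCPU)
4 vCPU → host 2 (remaining 1 vCPU)
9 vCPU → host 8 (remaining 7 vCPU)
1 vCPU → host 2 (remaining 0 vCPU)
7 vCPU → host 8 (remaining 0 vCPU)
6 vCPU → host 9 (remaining 10 vCPU)
9 hosts × 16 vCPU = 144 vCPU; used 122 vCPU; unused 22 vCPU.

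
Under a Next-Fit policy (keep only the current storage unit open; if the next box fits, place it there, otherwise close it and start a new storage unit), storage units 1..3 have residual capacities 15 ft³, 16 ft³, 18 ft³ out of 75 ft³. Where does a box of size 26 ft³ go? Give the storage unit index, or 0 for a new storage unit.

0

Next-Fit only looks at storage unit 3, which has 18 ft³ free.
26 ft³ does not fit, so a new storage unit is opened.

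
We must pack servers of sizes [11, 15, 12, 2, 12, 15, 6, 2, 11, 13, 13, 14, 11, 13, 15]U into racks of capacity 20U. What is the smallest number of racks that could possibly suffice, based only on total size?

9

Total size = 11 + 15 + 12 + 2 + 12 + 15 + 6 + 2 + 11 + 13 + 13 + 14 + 11 + 13 + 15 = 165U.
⌈165 / 20⌉ = 9.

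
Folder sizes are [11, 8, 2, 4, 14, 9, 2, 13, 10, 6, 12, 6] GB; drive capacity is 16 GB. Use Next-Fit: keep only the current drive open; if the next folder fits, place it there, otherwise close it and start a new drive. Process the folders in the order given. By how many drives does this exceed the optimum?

1

Next-Fit: [11] [8,2,4] [14] [9,2] [13] [10,6] [12] [6] → 8 drives.
Total size 97 GB; any packing needs at least ⌈97/16⌉ = 7 drives.
An optimal packing achieves that bound: [14,2] [13,2] [12,4] [11] [10,6] [9,6] [8] → 7 drives.
Excess: 8 − 7 = 1.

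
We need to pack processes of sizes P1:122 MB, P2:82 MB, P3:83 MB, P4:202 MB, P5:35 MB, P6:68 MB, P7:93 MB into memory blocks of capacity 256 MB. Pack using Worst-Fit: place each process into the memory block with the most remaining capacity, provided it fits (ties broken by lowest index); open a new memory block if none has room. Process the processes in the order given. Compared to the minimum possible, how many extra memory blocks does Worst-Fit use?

1

Worst-Fit: [122,82] [83,35,68] [202] [93] → 4 memory blocks.
Total size 685 MB; any packing needs at least ⌈685/256⌉ = 3 memory blocks.
An optimal packing achieves that bound: [202,35] [122,93] [83,82,68] → 3 memory blocks.
Excess: 4 − 3 = 1.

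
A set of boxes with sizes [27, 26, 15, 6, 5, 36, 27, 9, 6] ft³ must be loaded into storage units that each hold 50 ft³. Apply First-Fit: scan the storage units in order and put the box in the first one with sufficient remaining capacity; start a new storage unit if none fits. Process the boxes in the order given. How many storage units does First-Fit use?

27 ft³ → storage unit 1 (remaining 23 ft³)
26 ft³ → storage unit 2 (remaining 24 ft³)
15 ft³ → storage unit 1 (remaining 8 ft³)
6 ft³ → storage unit 1 (remaining 2 ft³)
5 ft³ → storage unit 2 (remaining 19 ft³)
36 ft³ → storage unit 3 (remaining 14 ft³)
27 ft³ → storage unit 4 (remaining 23 ft³)
9 ft³ → storage unit 2 (remaining 10 ft³)
6 ft³ → storage unit 2 (remaining 4 ft³)

4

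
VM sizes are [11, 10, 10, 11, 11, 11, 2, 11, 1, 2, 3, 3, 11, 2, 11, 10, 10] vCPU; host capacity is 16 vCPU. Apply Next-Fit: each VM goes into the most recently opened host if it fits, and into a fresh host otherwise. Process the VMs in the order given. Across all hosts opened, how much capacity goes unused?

62

11 vCPU → host 1 (remaining 5 vCPU)
10 vCPU → host 2 (remaining 6 vCPU)
10 vCPU → host 3 (remaining 6 vCPU)
11 vCPU → host 4 (remaining 5 vCPU)
11 vCPU → host 5 (remaining 5 vCPU)
11 vCPU → host 6 (remaining 5 vCPU)
2 vCPU → host 6 (remaining 3 vCPU)
11 vCPU → host 7 (remaining 5 vCPU)
1 vCPU → host 7 (remaining 4 vCPU)
2 vCPU → host 7 (remaining 2 vCPU)
3 vCPU → host 8 (remaining 13 vCPU)
3 vCPU → host 8 (remaining 10 vCPU)
11 vCPU → host 9 (remaining 5 vCPU)
2 vCPU → host 9 (remaining 3 vCPU)
11 vCPU → host 10 (remaining 5 vCPU)
10 vCPU → host 11 (remaining 6 vCPU)
10 vCPU → host 12 (remaining 6 vCPU)
12 hosts × 16 vCPU = 192 vCPU; used 130 vCPU; unused 62 vCPU.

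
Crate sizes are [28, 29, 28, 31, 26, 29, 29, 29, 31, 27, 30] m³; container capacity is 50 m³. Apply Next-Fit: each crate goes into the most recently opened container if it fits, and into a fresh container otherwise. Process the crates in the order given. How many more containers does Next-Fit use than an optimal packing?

Next-Fit: [28] [29] [28] [31] [26] [29] [29] [29] [31] [27] [30] → 11 containers.
11 crates exceed 25 m³ (half the capacity), and no two of those can share a container, so at least 11 containers are needed.
So 11 is already optimal.

0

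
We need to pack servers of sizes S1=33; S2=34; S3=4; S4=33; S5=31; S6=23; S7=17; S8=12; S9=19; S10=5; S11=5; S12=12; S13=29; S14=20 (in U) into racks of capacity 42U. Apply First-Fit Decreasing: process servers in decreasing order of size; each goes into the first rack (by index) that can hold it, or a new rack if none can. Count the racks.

8

Sorted descending: 34, 33, 33, 31, 29, 23, 20, 19, 17, 12, 12, 5, 5, 4.
34U → rack 1 (remaining 8U)
33U → rack 2 (remaining 9U)
33U → rack 3 (remaining 9U)
31U → rack 4 (remaining 11U)
29U → rack 5 (remaining 13U)
23U → rack 6 (remaining 19U)
20U → rack 7 (remaining 22U)
19U → rack 6 (remaining 0U)
17U → rack 7 (remaining 5U)
12U → rack 5 (remaining 1U)
12U → rack 8 (remaining 30U)
5U → rack 1 (remaining 3U)
5U → rack 2 (remaining 4U)
4U → rack 2 (remaining 0U)
Final racks: [34,5] [33,5,4] [33] [31] [29,12] [23,19] [20,17] [12].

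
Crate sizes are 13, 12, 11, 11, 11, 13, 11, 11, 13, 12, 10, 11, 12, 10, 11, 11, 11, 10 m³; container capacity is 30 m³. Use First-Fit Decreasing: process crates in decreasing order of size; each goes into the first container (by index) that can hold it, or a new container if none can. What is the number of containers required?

9 containers

Sorted descending: 13, 13, 13, 12, 12, 12, 11, 11, 11, 11, 11, 11, 11, 11, 11, 10, 10, 10.
Put 13 m³ in container 1; 17 m³ remain.
Put 13 m³ in container 1; 4 m³ remain.
Put 13 m³ in container 2; 17 m³ remain.
Put 12 m³ in container 2; 5 m³ remain.
Put 12 m³ in container 3; 18 m³ remain.
Put 12 m³ in container 3; 6 m³ remain.
Put 11 m³ in container 4; 19 m³ remain.
Put 11 m³ in container 4; 8 m³ remain.
Put 11 m³ in container 5; 19 m³ remain.
Put 11 m³ in container 5; 8 m³ remain.
Put 11 m³ in container 6; 19 m³ remain.
Put 11 m³ in container 6; 8 m³ remain.
Put 11 m³ in container 7; 19 m³ remain.
Put 11 m³ in container 7; 8 m³ remain.
Put 11 m³ in container 8; 19 m³ remain.
Put 10 m³ in container 8; 9 m³ remain.
Put 10 m³ in container 9; 20 m³ remain.
Put 10 m³ in container 9; 10 m³ remain.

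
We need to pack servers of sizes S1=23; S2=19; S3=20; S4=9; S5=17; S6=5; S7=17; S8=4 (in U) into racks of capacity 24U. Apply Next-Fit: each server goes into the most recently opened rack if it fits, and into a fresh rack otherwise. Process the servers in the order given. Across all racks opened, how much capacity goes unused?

rack 1: place S1 (23U), 1U left
rack 2: place S2 (19U), 5U left
rack 3: place S3 (20U), 4U left
rack 4: place S4 (9U), 15U left
rack 5: place S5 (17U), 7U left
rack 5: place S6 (5U), 2U left
rack 6: place S7 (17U), 7U left
rack 6: place S8 (4U), 3U left
6 racks × 24U = 144U; used 114U; unused 30U.

30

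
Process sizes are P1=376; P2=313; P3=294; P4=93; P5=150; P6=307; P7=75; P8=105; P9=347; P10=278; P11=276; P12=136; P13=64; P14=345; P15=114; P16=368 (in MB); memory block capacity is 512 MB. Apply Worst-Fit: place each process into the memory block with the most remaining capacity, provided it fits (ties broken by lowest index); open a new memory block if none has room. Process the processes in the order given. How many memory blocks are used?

9

memory block 1: place P1 (376 MB), 136 MB left
memory block 2: place P2 (313 MB), 199 MB left
memory block 3: place P3 (294 MB), 218 MB left
memory block 3: place P4 (93 MB), 125 MB left
memory block 2: place P5 (150 MB), 49 MB left
memory block 4: place P6 (307 MB), 205 MB left
memory block 4: place P7 (75 MB), 130 MB left
memory block 1: place P8 (105 MB), 31 MB left
memory block 5: place P9 (347 MB), 165 MB left
memory block 6: place P10 (278 MB), 234 MB left
memory block 7: place P11 (276 MB), 236 MB left
memory block 7: place P12 (136 MB), 100 MB left
memory block 6: place P13 (64 MB), 170 MB left
memory block 8: place P14 (345 MB), 167 MB left
memory block 6: place P15 (114 MB), 56 MB left
memory block 9: place P16 (368 MB), 144 MB left
Final memory blocks: [376,105] [313,150] [294,93] [307,75] [347] [278,64,114] [276,136] [345] [368].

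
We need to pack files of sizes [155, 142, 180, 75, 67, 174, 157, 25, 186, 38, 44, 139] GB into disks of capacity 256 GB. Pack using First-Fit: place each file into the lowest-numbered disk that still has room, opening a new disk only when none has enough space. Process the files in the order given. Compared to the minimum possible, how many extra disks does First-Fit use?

First-Fit: [155,75,25] [142,67,38] [180,44] [174] [157] [186] [139] → 7 disks.
7 files exceed 128 GB (half the capacity), and no two of those can share a disk, so at least 7 disks are needed.
So 7 is already optimal.

0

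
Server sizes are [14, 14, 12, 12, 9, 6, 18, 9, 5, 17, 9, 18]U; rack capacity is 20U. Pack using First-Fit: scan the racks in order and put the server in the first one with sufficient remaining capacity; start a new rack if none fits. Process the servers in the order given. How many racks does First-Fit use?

9 racks

14U → rack 1 (remaining 6U)
14U → rack 2 (remaining 6U)
12U → rack 3 (remaining 8U)
12U → rack 4 (remaining 8U)
9U → rack 5 (remaining 11U)
6U → rack 1 (remaining 0U)
18U → rack 6 (remaining 2U)
9U → rack 5 (remaining 2U)
5U → rack 2 (remaining 1U)
17U → rack 7 (remaining 3U)
9U → rack 8 (remaining 11U)
18U → rack 9 (remaining 2U)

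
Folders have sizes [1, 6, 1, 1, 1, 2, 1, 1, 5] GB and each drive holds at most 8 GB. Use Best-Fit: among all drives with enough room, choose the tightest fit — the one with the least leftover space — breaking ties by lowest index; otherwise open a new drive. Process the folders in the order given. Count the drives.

drive 1: place 1 GB, 7 GB left
drive 1: place 6 GB, 1 GB left
drive 1: place 1 GB, 0 GB left
drive 2: place 1 GB, 7 GB left
drive 2: place 1 GB, 6 GB left
drive 2: place 2 GB, 4 GB left
drive 2: place 1 GB, 3 GB left
drive 2: place 1 GB, 2 GB left
drive 3: place 5 GB, 3 GB left

3 drives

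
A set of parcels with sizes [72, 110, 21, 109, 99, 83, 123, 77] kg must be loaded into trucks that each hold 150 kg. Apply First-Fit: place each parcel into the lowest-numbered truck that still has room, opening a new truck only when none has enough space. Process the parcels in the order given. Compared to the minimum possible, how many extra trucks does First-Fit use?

First-Fit: [72,21] [110] [109] [99] [83] [123] [77] → 7 trucks.
6 parcels exceed 75 kg (half the capacity), and no two of those can share a truck, so at least 6 trucks are needed.
An optimal packing achieves that bound: [123,21] [110] [109] [99] [83] [77,72] → 6 trucks.
Excess: 7 − 6 = 1.

1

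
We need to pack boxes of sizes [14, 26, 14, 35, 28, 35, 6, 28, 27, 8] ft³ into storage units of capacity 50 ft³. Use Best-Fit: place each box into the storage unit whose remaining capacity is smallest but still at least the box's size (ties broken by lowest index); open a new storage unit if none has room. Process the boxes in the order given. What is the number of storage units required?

6 storage units

storage unit 1: place 14 ft³, 36 ft³ left
storage unit 1: place 26 ft³, 10 ft³ left
storage unit 2: place 14 ft³, 36 ft³ left
storage unit 2: place 35 ft³, 1 ft³ left
storage unit 3: place 28 ft³, 22 ft³ left
storage unit 4: place 35 ft³, 15 ft³ left
storage unit 1: place 6 ft³, 4 ft³ left
storage unit 5: place 28 ft³, 22 ft³ left
storage unit 6: place 27 ft³, 23 ft³ left
storage unit 4: place 8 ft³, 7 ft³ left
Final storage units: [14,26,6] [14,35] [28] [35,8] [28] [27].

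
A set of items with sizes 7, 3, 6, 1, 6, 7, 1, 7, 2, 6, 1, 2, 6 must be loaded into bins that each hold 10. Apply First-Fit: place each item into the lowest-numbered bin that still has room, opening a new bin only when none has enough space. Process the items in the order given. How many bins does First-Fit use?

7

bin 1: place 7, 3 left
bin 1: place 3, 0 left
bin 2: place 6, 4 left
bin 2: place 1, 3 left
bin 3: place 6, 4 left
bin 4: place 7, 3 left
bin 2: place 1, 2 left
bin 5: place 7, 3 left
bin 2: place 2, 0 left
bin 6: place 6, 4 left
bin 3: place 1, 3 left
bin 3: place 2, 1 left
bin 7: place 6, 4 left
Final bins: [7,3] [6,1,1,2] [6,1,2] [7] [7] [6] [6].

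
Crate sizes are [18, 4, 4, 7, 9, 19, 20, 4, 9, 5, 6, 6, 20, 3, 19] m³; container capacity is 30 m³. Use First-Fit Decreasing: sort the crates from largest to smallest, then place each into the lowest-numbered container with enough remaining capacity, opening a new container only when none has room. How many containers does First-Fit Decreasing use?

Sorted descending: 20, 20, 19, 19, 18, 9, 9, 7, 6, 6, 5, 4, 4, 4, 3.
container 1: place 20 m³, 10 m³ left
container 2: place 20 m³, 10 m³ left
container 3: place 19 m³, 11 m³ left
container 4: place 19 m³, 11 m³ left
container 5: place 18 m³, 12 m³ left
container 1: place 9 m³, 1 m³ left
container 2: place 9 m³, 1 m³ left
container 3: place 7 m³, 4 m³ left
container 4: place 6 m³, 5 m³ left
container 5: place 6 m³, 6 m³ left
container 4: place 5 m³, 0 m³ left
container 3: place 4 m³, 0 m³ left
container 5: place 4 m³, 2 m³ left
container 6: place 4 m³, 26 m³ left
container 6: place 3 m³, 23 m³ left
Final containers: [20,9] [20,9] [19,7,4] [19,6,5] [18,6,4] [4,3].

6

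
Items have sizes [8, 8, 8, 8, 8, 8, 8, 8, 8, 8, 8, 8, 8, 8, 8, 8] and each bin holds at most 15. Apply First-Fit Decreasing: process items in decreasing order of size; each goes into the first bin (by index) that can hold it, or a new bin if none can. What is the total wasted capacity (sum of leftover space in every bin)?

Sorted descending: 8, 8, 8, 8, 8, 8, 8, 8, 8, 8, 8, 8, 8, 8, 8, 8.
Put 8 in bin 1; 7 remain.
Put 8 in bin 2; 7 remain.
Put 8 in bin 3; 7 remain.
Put 8 in bin 4; 7 remain.
Put 8 in bin 5; 7 remain.
Put 8 in bin 6; 7 remain.
Put 8 in bin 7; 7 remain.
Put 8 in bin 8; 7 remain.
Put 8 in bin 9; 7 remain.
Put 8 in bin 10; 7 remain.
Put 8 in bin 11; 7 remain.
Put 8 in bin 12; 7 remain.
Put 8 in bin 13; 7 remain.
Put 8 in bin 14; 7 remain.
Put 8 in bin 15; 7 remain.
Put 8 in bin 16; 7 remain.
16 bins × 15 = 240; used 128; unused 112.

112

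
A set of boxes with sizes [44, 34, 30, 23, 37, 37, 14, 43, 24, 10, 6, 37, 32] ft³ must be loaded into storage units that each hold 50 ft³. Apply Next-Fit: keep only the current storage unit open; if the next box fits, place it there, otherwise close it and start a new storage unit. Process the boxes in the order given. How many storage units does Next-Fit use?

11

storage unit 1: place 44 ft³, 6 ft³ left
storage unit 2: place 34 ft³, 16 ft³ left
storage unit 3: place 30 ft³, 20 ft³ left
storage unit 4: place 23 ft³, 27 ft³ left
storage unit 5: place 37 ft³, 13 ft³ left
storage unit 6: place 37 ft³, 13 ft³ left
storage unit 7: place 14 ft³, 36 ft³ left
storage unit 8: place 43 ft³, 7 ft³ left
storage unit 9: place 24 ft³, 26 ft³ left
storage unit 9: place 10 ft³, 16 ft³ left
storage unit 9: place 6 ft³, 10 ft³ left
storage unit 10: place 37 ft³, 13 ft³ left
storage unit 11: place 32 ft³, 18 ft³ left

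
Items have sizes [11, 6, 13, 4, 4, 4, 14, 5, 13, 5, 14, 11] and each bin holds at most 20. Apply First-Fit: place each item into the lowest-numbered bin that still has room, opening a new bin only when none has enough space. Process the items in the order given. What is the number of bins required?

7 bins

bin 1: place 11, 9 left
bin 1: place 6, 3 left
bin 2: place 13, 7 left
bin 2: place 4, 3 left
bin 3: place 4, 16 left
bin 3: place 4, 12 left
bin 4: place 14, 6 left
bin 3: place 5, 7 left
bin 5: place 13, 7 left
bin 3: place 5, 2 left
bin 6: place 14, 6 left
bin 7: place 11, 9 left
Final bins: [11,6] [13,4] [4,4,5,5] [14] [13] [14] [11].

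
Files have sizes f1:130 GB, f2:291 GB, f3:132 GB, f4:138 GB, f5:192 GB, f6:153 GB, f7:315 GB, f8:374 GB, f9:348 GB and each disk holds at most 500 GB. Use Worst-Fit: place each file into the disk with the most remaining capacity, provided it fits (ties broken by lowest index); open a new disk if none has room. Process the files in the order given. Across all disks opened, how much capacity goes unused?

disk 1: place f1 (130 GB), 370 GB left
disk 1: place f2 (291 GB), 79 GB left
disk 2: place f3 (132 GB), 368 GB left
disk 2: place f4 (138 GB), 230 GB left
disk 2: place f5 (192 GB), 38 GB left
disk 3: place f6 (153 GB), 347 GB left
disk 3: place f7 (315 GB), 32 GB left
disk 4: place f8 (374 GB), 126 GB left
disk 5: place f9 (348 GB), 152 GB left
5 disks × 500 GB = 2500 GB; used 2073 GB; unused 427 GB.

427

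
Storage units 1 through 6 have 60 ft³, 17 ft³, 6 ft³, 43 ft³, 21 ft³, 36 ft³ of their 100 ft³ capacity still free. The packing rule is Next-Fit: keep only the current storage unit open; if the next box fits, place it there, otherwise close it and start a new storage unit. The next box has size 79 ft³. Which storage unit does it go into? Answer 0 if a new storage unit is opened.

0

Next-Fit only looks at storage unit 6, which has 36 ft³ free.
79 ft³ does not fit, so a new storage unit is opened.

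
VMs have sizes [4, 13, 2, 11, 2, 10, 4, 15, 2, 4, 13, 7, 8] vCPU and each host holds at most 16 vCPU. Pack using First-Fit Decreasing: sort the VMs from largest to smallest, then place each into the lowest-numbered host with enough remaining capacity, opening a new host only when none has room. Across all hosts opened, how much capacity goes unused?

17

Sorted descending: 15, 13, 13, 11, 10, 8, 7, 4, 4, 4, 2, 2, 2.
Put 15 vCPU in host 1; 1 vCPU remain.
Put 13 vCPU in host 2; 3 vCPU remain.
Put 13 vCPU in host 3; 3 vCPU remain.
Put 11 vCPU in host 4; 5 vCPU remain.
Put 10 vCPU in host 5; 6 vCPU remain.
Put 8 vCPU in host 6; 8 vCPU remain.
Put 7 vCPU in host 6; 1 vCPU remain.
Put 4 vCPU in host 4; 1 vCPU remain.
Put 4 vCPU in host 5; 2 vCPU remain.
Put 4 vCPU in host 7; 12 vCPU remain.
Put 2 vCPU in host 2; 1 vCPU remain.
Put 2 vCPU in host 3; 1 vCPU remain.
Put 2 vCPU in host 5; 0 vCPU remain.
7 hosts × 16 vCPU = 112 vCPU; used 95 vCPU; unused 17 vCPU.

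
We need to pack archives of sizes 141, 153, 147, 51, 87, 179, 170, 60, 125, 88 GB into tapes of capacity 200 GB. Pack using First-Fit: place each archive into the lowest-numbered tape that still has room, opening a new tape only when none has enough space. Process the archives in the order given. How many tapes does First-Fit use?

8 tapes

tape 1: place 141 GB, 59 GB left
tape 2: place 153 GB, 47 GB left
tape 3: place 147 GB, 53 GB left
tape 1: place 51 GB, 8 GB left
tape 4: place 87 GB, 113 GB left
tape 5: place 179 GB, 21 GB left
tape 6: place 170 GB, 30 GB left
tape 4: place 60 GB, 53 GB left
tape 7: place 125 GB, 75 GB left
tape 8: place 88 GB, 112 GB left
Final tapes: [141,51] [153] [147] [87,60] [179] [170] [125] [88].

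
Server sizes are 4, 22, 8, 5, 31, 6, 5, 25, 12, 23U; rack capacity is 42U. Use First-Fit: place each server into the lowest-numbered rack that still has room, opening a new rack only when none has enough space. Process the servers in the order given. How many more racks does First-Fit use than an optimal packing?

First-Fit: [4,22,8,5] [31,6,5] [25,12] [23] → 4 racks.
Total size 141U; any packing needs at least ⌈141/42⌉ = 4 racks.
So 4 is already optimal.

0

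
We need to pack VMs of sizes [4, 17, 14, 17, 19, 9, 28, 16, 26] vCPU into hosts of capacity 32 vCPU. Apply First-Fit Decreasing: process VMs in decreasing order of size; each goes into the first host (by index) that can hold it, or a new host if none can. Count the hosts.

Sorted descending: 28, 26, 19, 17, 17, 16, 14, 9, 4.
Put 28 vCPU in host 1; 4 vCPU remain.
Put 26 vCPU in host 2; 6 vCPU remain.
Put 19 vCPU in host 3; 13 vCPU remain.
Put 17 vCPU in host 4; 15 vCPU remain.
Put 17 vCPU in host 5; 15 vCPU remain.
Put 16 vCPU in host 6; 16 vCPU remain.
Put 14 vCPU in host 4; 1 vCPU remain.
Put 9 vCPU in host 3; 4 vCPU remain.
Put 4 vCPU in host 1; 0 vCPU remain.
Final hosts: [28,4] [26] [19,9] [17,14] [17] [16].

6 hosts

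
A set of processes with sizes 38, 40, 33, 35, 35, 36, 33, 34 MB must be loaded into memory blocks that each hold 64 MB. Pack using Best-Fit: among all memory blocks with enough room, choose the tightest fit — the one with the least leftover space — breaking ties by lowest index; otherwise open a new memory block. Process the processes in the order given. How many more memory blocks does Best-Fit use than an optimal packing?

0

Best-Fit: [38] [40] [33] [35] [35] [36] [33] [34] → 8 memory blocks.
8 processes exceed 32 MB (half the capacity), and no two of those can share a memory block, so at least 8 memory blocks are needed.
So 8 is already optimal.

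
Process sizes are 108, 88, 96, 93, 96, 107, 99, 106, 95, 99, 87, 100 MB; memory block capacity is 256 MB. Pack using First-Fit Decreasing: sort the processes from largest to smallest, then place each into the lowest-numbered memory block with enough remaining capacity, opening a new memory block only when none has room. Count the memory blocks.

6

Sorted descending: 108, 107, 106, 100, 99, 99, 96, 96, 95, 93, 88, 87.
memory block 1: place 108 MB, 148 MB left
memory block 1: place 107 MB, 41 MB left
memory block 2: place 106 MB, 150 MB left
memory block 2: place 100 MB, 50 MB left
memory block 3: place 99 MB, 157 MB left
memory block 3: place 99 MB, 58 MB left
memory block 4: place 96 MB, 160 MB left
memory block 4: place 96 MB, 64 MB left
memory block 5: place 95 MB, 161 MB left
memory block 5: place 93 MB, 68 MB left
memory block 6: place 88 MB, 168 MB left
memory block 6: place 87 MB, 81 MB left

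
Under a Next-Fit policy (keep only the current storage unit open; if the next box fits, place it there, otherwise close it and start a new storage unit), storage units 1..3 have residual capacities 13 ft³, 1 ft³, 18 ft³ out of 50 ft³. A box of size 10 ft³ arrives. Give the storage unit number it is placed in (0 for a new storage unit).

Next-Fit only looks at storage unit 3, which has 18 ft³ free.
10 ft³ fits there.

3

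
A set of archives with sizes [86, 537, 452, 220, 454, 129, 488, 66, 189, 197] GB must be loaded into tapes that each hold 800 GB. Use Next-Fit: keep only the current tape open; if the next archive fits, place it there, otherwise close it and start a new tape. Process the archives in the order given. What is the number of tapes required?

5

Put 86 GB in tape 1; 714 GB remain.
Put 537 GB in tape 1; 177 GB remain.
Put 452 GB in tape 2; 348 GB remain.
Put 220 GB in tape 2; 128 GB remain.
Put 454 GB in tape 3; 346 GB remain.
Put 129 GB in tape 3; 217 GB remain.
Put 488 GB in tape 4; 312 GB remain.
Put 66 GB in tape 4; 246 GB remain.
Put 189 GB in tape 4; 57 GB remain.
Put 197 GB in tape 5; 603 GB remain.
Final tapes: [86,537] [452,220] [454,129] [488,66,189] [197].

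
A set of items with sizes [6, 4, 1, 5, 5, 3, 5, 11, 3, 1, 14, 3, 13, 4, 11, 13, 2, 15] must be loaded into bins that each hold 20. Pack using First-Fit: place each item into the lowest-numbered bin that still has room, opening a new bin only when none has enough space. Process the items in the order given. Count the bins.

bin 1: place 6, 14 left
bin 1: place 4, 10 left
bin 1: place 1, 9 left
bin 1: place 5, 4 left
bin 2: place 5, 15 left
bin 1: place 3, 1 left
bin 2: place 5, 10 left
bin 3: place 11, 9 left
bin 2: place 3, 7 left
bin 1: place 1, 0 left
bin 4: place 14, 6 left
bin 2: place 3, 4 left
bin 5: place 13, 7 left
bin 2: place 4, 0 left
bin 6: place 11, 9 left
bin 7: place 13, 7 left
bin 3: place 2, 7 left
bin 8: place 15, 5 left
Final bins: [6,4,1,5,3,1] [5,5,3,3,4] [11,2] [14] [13] [11] [13] [15].

8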